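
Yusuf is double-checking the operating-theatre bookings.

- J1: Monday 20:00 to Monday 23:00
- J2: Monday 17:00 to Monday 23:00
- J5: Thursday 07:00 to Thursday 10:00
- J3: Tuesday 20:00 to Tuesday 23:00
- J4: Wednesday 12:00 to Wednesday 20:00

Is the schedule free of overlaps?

No

Sorted by start: J2, J1, J3, J4, J5.
J1 starts before J2 ends → J2 and J1 overlap.
That's a conflict, so the schedule is not conflict-free.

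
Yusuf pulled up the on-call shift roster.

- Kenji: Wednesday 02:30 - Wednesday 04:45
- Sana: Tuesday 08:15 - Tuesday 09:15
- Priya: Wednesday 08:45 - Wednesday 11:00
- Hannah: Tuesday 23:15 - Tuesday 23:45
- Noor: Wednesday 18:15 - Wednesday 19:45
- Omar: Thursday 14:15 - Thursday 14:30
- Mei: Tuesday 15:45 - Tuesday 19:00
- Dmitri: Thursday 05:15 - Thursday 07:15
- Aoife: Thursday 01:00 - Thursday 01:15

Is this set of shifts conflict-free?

Yes

Sorted by start: Sana, Mei, Hannah, Kenji, Priya, Noor, Aoife, Dmitri, Omar.
Mei starts after Sana ends, so nothing later overlaps Sana either.
Hannah starts after Mei ends, so nothing later overlaps Mei either.
Kenji starts after Hannah ends, so nothing later overlaps Hannah either.
Priya starts after Kenji ends, so nothing later overlaps Kenji either.
Noor starts after Priya ends, so nothing later overlaps Priya either.
Aoife starts after Noor ends, so nothing later overlaps Noor either.
Dmitri starts after Aoife ends, so nothing later overlaps Aoife either.
Omar starts after Dmitri ends.
Every pair is clear; the schedule has no overlaps.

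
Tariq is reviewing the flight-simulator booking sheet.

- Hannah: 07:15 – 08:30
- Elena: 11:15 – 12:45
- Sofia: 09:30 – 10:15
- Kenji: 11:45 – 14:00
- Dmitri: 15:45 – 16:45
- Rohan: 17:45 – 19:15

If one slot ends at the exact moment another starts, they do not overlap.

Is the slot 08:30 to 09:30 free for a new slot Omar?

Hannah: ends 08:30 at or before Omar starts 08:30 → clear.
Sofia: starts 09:30 at or after Omar ends 09:30 → clear.
Elena: starts 11:15 at or after Omar ends 09:30 → clear.
Kenji: starts 11:45 at or after Omar ends 09:30 → clear.
Dmitri: starts 15:45 at or after Omar ends 09:30 → clear.
Rohan: starts 17:45 at or after Omar ends 09:30 → clear.

Yes — the slot is free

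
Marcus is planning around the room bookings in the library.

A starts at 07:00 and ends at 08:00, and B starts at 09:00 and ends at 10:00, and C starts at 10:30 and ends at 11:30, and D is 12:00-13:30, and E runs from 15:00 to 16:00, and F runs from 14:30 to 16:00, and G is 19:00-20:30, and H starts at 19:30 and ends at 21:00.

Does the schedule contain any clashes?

Sorted by start: A, B, C, D, F, E, G, H.
B starts after A ends; A is clear from here.
C starts after B ends; B is clear from here.
D starts after C ends; C is clear from here.
F starts after D ends; D is clear from here.
E starts before F ends → F and E overlap.
That's a conflict, so the schedule is not conflict-free.

Yes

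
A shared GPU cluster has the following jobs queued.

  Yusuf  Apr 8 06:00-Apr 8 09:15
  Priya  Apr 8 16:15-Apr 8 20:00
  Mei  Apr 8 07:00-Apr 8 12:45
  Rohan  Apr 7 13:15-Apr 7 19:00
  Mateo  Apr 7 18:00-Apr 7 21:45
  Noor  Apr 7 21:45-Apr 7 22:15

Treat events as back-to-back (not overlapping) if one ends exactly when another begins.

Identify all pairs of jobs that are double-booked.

Mateo & Rohan, Mei & Yusuf

Sorted by start: Rohan, Mateo, Noor, Yusuf, Mei, Priya.
Mateo starts before Rohan ends → Rohan and Mateo overlap.
Noor starts after Rohan ends; Rohan is clear from here.
Noor starts exactly when Mateo ends (back-to-back, no overlap); Mateo is clear from here.
Yusuf starts after Noor ends; Noor is clear from here.
Mei starts before Yusuf ends → Yusuf and Mei overlap.
Priya starts after Yusuf ends.
Priya starts after Mei ends.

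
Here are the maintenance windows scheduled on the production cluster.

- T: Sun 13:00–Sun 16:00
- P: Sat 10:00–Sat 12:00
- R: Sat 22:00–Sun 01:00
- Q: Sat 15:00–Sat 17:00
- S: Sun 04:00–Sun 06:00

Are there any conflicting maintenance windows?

Sorted by start: P, Q, R, S, T.
Q starts after P ends — done with P.
R starts after Q ends — done with Q.
S starts after R ends — done with R.
T starts after S ends.
Every pair is clear; the schedule has no overlaps.

No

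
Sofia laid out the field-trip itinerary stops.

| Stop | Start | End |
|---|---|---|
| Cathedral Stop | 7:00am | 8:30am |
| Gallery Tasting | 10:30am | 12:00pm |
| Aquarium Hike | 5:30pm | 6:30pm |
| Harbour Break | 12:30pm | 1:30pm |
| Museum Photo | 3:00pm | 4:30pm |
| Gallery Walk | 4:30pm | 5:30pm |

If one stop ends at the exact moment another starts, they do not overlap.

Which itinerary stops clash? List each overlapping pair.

Sorted by start: Cathedral Stop, Gallery Tasting, Harbour Break, Museum Photo, Gallery Walk, Aquarium Hike.
Gallery Tasting starts after Cathedral Stop ends, so nothing later overlaps Cathedral Stop either.
Harbour Break starts after Gallery Tasting ends, so nothing later overlaps Gallery Tasting either.
Museum Photo starts after Harbour Break ends, so nothing later overlaps Harbour Break either.
Gallery Walk starts exactly when Museum Photo ends (back-to-back, no overlap), so nothing later overlaps Museum Photo either.
Aquarium Hike starts exactly when Gallery Walk ends (back-to-back, no overlap).

no conflicts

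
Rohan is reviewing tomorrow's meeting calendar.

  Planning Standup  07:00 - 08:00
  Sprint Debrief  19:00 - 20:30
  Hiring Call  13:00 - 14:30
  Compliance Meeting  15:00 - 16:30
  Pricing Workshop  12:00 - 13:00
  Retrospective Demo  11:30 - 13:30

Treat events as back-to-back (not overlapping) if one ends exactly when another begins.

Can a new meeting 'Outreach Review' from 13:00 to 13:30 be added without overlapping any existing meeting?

Planning Standup: ends 08:00 at or before Outreach Review starts 13:00 → clear.
Retrospective Demo: starts 11:30 before Outreach Review ends 13:30, and ends 13:30 after Outreach Review starts 13:00 → overlap.
Pricing Workshop: ends 13:00 at or before Outreach Review starts 13:00 → clear.
Hiring Call: starts 13:00 before Outreach Review ends 13:30, and ends 14:30 after Outreach Review starts 13:00 → overlap.
Compliance Meeting: starts 15:00 at or after Outreach Review ends 13:30 → clear.
Sprint Debrief: starts 19:00 at or after Outreach Review ends 13:30 → clear.
Outreach Review overlaps Hiring Call, Retrospective Demo.

No — it overlaps Hiring Call, Retrospective Demo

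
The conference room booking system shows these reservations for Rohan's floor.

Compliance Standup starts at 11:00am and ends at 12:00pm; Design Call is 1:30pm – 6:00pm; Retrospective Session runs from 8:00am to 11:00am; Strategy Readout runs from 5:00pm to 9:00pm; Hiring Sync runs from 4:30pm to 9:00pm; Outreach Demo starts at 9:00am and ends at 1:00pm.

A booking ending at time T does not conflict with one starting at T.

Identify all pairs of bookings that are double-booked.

Sorted by start: Retrospective Session, Outreach Demo, Compliance Standup, Design Call, Hiring Sync, Strategy Readout.
Outreach Demo starts before Retrospective Session ends → Retrospective Session and Outreach Demo overlap.
Compliance Standup starts exactly when Retrospective Session ends (back-to-back, no overlap); Retrospective Session is clear from here.
Compliance Standup starts before Outreach Demo ends → Outreach Demo and Compliance Standup overlap.
Design Call starts after Outreach Demo ends; Outreach Demo is clear from here.
Design Call starts after Compliance Standup ends; Compliance Standup is clear from here.
Hiring Sync starts before Design Call ends → Design Call and Hiring Sync overlap.
Strategy Readout starts before Design Call ends → Design Call and Strategy Readout overlap.
Strategy Readout starts before Hiring Sync ends → Hiring Sync and Strategy Readout overlap.

Compliance Standup & Outreach Demo, Design Call & Hiring Sync, Design Call & Strategy Readout, Hiring Sync & Strategy Readout, Outreach Demo & Retrospective Session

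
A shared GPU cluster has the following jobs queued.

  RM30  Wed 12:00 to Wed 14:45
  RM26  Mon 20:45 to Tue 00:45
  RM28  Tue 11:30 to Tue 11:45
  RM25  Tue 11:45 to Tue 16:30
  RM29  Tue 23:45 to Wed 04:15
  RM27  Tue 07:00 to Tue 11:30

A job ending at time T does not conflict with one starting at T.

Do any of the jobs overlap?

Sorted by start: RM26, RM27, RM28, RM25, RM29, RM30.
RM27 starts after RM26 ends, so RM26 has no further overlaps.
RM28 starts exactly when RM27 ends (back-to-back, no overlap), so RM27 has no further overlaps.
RM25 starts exactly when RM28 ends (back-to-back, no overlap), so RM28 has no further overlaps.
RM29 starts after RM25 ends, so RM25 has no further overlaps.
RM30 starts after RM29 ends.
Every pair is clear; the schedule has no overlaps.

No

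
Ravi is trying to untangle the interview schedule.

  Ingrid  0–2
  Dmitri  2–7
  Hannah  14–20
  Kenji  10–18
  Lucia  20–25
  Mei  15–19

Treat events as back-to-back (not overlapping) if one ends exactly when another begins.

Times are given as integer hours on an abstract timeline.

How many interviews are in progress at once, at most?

3

Walk through starts and ends in time order (an end at T is processed before a start at T):
0 start Ingrid → 1
2 end Ingrid → 0
2 start Dmitri → 1
7 end Dmitri → 0
10 start Kenji → 1
14 start Hannah → 2
15 start Mei → 3
18 end Kenji → 2
19 end Mei → 1
20 end Hannah → 0
20 start Lucia → 1
25 end Lucia → 0
Peak is 3, at 15 (Hannah, Kenji, Mei).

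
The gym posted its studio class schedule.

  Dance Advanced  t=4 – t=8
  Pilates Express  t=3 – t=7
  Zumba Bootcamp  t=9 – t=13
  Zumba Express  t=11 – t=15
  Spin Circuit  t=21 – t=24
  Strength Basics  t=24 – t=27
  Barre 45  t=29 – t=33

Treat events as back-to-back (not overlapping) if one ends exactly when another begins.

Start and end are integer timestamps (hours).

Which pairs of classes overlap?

Check each pair: they overlap iff neither finishes before the other starts.
Sorted by start: Pilates Express, Dance Advanced, Zumba Bootcamp, Zumba Express, Spin Circuit, Strength Basics, Barre 45.
Dance Advanced starts before Pilates Express ends → Pilates Express and Dance Advanced overlap.
Zumba Bootcamp starts after Pilates Express ends, so Pilates Express has no further overlaps.
Zumba Bootcamp starts after Dance Advanced ends, so Dance Advanced has no further overlaps.
Zumba Express starts before Zumba Bootcamp ends → Zumba Bootcamp and Zumba Express overlap.
Spin Circuit starts after Zumba Bootcamp ends, so Zumba Bootcamp has no further overlaps.
Spin Circuit starts after Zumba Express ends, so Zumba Express has no further overlaps.
Strength Basics starts exactly when Spin Circuit ends (back-to-back, no overlap), so Spin Circuit has no further overlaps.
Barre 45 starts after Strength Basics ends.

Dance Advanced & Pilates Express, Zumba Bootcamp & Zumba Express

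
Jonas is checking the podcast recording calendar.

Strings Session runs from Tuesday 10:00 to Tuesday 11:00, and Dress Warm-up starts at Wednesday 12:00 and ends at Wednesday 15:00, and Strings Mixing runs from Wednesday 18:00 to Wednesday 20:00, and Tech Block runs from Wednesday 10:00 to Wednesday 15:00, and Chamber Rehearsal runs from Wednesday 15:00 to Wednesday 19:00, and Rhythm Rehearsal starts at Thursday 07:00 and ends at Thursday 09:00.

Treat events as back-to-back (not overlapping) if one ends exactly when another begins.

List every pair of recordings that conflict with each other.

Sorted by start: Strings Session, Tech Block, Dress Warm-up, Chamber Rehearsal, Strings Mixing, Rhythm Rehearsal.
Tech Block starts after Strings Session ends, so Strings Session has no further overlaps.
Dress Warm-up starts before Tech Block ends → Tech Block and Dress Warm-up overlap.
Chamber Rehearsal starts exactly when Tech Block ends (back-to-back, no overlap), so Tech Block has no further overlaps.
Chamber Rehearsal starts exactly when Dress Warm-up ends (back-to-back, no overlap), so Dress Warm-up has no further overlaps.
Strings Mixing starts before Chamber Rehearsal ends → Chamber Rehearsal and Strings Mixing overlap.
Rhythm Rehearsal starts after Chamber Rehearsal ends.
Rhythm Rehearsal starts after Strings Mixing ends.

Chamber Rehearsal & Strings Mixing, Dress Warm-up & Tech Block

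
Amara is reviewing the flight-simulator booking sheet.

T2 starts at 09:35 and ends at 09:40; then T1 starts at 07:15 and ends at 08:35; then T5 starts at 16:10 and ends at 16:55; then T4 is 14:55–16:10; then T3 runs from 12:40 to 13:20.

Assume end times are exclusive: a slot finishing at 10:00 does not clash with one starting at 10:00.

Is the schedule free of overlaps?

Sorted by start: T1, T2, T3, T4, T5.
T2 starts after T1 ends — done with T1.
T3 starts after T2 ends — done with T2.
T4 starts after T3 ends — done with T3.
T5 starts exactly when T4 ends (back-to-back, no overlap).
Every pair is clear; the schedule has no overlaps.

Yes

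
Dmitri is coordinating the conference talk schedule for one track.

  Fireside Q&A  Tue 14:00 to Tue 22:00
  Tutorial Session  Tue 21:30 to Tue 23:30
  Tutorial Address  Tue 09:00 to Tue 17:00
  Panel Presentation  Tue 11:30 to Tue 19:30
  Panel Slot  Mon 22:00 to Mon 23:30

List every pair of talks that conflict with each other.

Fireside Q&A & Panel Presentation, Fireside Q&A & Tutorial Address, Fireside Q&A & Tutorial Session, Panel Presentation & Tutorial Address

Sorted by start: Panel Slot, Tutorial Address, Panel Presentation, Fireside Q&A, Tutorial Session.
Tutorial Address starts after Panel Slot ends — done with Panel Slot.
Panel Presentation starts before Tutorial Address ends → Tutorial Address and Panel Presentation overlap.
Fireside Q&A starts before Tutorial Address ends → Tutorial Address and Fireside Q&A overlap.
Tutorial Session starts after Tutorial Address ends.
Fireside Q&A starts before Panel Presentation ends → Panel Presentation and Fireside Q&A overlap.
Tutorial Session starts after Panel Presentation ends.
Tutorial Session starts before Fireside Q&A ends → Fireside Q&A and Tutorial Session overlap.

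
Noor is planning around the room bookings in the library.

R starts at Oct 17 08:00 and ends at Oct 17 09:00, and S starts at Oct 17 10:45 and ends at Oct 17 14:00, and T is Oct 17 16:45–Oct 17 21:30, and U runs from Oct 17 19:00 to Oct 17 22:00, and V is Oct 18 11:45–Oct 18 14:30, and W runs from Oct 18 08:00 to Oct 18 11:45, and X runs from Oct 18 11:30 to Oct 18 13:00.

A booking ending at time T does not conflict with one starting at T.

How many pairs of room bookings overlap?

Sorted by start: R, S, T, U, W, X, V.
S starts after R ends, so nothing later overlaps R either.
T starts after S ends, so nothing later overlaps S either.
U starts before T ends → T and U overlap.
W starts after T ends, so nothing later overlaps T either.
W starts after U ends, so nothing later overlaps U either.
X starts before W ends → W and X overlap.
V starts exactly when W ends (back-to-back, no overlap).
V starts before X ends → X and V overlap.
Overlapping pairs: T & U, V & X, W & X — 3 in total.

3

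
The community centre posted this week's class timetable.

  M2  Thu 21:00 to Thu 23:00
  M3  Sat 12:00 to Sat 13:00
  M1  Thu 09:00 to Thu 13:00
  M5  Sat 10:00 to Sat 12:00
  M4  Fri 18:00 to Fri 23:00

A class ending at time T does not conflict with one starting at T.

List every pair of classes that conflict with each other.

no conflicts

Sorted by start: M1, M2, M4, M5, M3.
M2 starts after M1 ends — done with M1.
M4 starts after M2 ends — done with M2.
M5 starts after M4 ends — done with M4.
M3 starts exactly when M5 ends (back-to-back, no overlap).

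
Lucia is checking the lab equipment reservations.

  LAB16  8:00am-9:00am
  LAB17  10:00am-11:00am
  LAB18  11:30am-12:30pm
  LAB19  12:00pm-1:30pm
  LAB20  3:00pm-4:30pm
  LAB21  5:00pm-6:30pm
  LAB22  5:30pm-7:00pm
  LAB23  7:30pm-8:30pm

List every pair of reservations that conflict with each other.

Sorted by start: LAB16, LAB17, LAB18, LAB19, LAB20, LAB21, LAB22, LAB23.
LAB17 starts after LAB16 ends — done with LAB16.
LAB18 starts after LAB17 ends — done with LAB17.
LAB19 starts before LAB18 ends → LAB18 and LAB19 overlap.
LAB20 starts after LAB18 ends — done with LAB18.
LAB20 starts after LAB19 ends — done with LAB19.
LAB21 starts after LAB20 ends — done with LAB20.
LAB22 starts before LAB21 ends → LAB21 and LAB22 overlap.
LAB23 starts after LAB21 ends.
LAB23 starts after LAB22 ends.

LAB18 & LAB19, LAB21 & LAB22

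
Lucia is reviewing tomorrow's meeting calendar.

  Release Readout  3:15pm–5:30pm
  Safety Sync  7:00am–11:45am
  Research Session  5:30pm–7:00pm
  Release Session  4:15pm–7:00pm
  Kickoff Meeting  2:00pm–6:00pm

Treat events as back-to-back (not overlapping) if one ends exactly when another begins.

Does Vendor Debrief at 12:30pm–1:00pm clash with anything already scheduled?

Safety Sync: ends 11:45am at or before Vendor Debrief starts 12:30pm → clear.
Kickoff Meeting: starts 2:00pm at or after Vendor Debrief ends 1:00pm → clear.
Release Readout: starts 3:15pm at or after Vendor Debrief ends 1:00pm → clear.
Release Session: starts 4:15pm at or after Vendor Debrief ends 1:00pm → clear.
Research Session: starts 5:30pm at or after Vendor Debrief ends 1:00pm → clear.

No — it doesn't clash with anything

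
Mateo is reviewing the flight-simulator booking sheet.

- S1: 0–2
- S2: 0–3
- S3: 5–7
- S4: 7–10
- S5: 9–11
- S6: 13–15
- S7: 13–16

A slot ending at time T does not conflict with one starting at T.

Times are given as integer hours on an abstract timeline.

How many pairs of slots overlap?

Check each pair: they overlap iff neither finishes before the other starts.
Sorted by start: S1, S2, S3, S4, S5, S6, S7.
S2 starts before S1 ends → S1 and S2 overlap.
S3 starts after S1 ends, so nothing later overlaps S1 either.
S3 starts after S2 ends, so nothing later overlaps S2 either.
S4 starts exactly when S3 ends (back-to-back, no overlap), so nothing later overlaps S3 either.
S5 starts before S4 ends → S4 and S5 overlap.
S6 starts after S4 ends, so nothing later overlaps S4 either.
S6 starts after S5 ends, so nothing later overlaps S5 either.
S7 starts before S6 ends → S6 and S7 overlap.
Overlapping pairs: S1 & S2, S4 & S5, S6 & S7 — 3 in total.

3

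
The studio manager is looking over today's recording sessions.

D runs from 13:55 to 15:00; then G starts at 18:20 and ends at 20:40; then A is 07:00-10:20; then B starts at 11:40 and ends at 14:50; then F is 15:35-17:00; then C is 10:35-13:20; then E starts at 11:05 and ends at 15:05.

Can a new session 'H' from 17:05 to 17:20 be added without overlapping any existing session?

Yes — the slot is free

A: ends 10:20 at or before H starts 17:05 → clear.
C: ends 13:20 at or before H starts 17:05 → clear.
E: ends 15:05 at or before H starts 17:05 → clear.
B: ends 14:50 at or before H starts 17:05 → clear.
D: ends 15:00 at or before H starts 17:05 → clear.
F: ends 17:00 at or before H starts 17:05 → clear.
G: starts 18:20 at or after H ends 17:20 → clear.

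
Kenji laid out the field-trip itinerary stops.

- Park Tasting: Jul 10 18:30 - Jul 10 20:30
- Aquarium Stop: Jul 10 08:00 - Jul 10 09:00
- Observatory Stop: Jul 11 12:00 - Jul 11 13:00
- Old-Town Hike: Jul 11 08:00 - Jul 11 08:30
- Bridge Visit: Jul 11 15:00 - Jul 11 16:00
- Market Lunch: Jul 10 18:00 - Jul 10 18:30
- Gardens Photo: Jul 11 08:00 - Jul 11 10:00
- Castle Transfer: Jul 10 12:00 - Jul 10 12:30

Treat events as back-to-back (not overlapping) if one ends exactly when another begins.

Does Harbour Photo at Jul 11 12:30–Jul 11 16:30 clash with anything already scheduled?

Aquarium Stop: ends Jul 10 09:00 at or before Harbour Photo starts Jul 11 12:30 → clear.
Castle Transfer: ends Jul 10 12:30 at or before Harbour Photo starts Jul 11 12:30 → clear.
Market Lunch: ends Jul 10 18:30 at or before Harbour Photo starts Jul 11 12:30 → clear.
Park Tasting: ends Jul 10 20:30 at or before Harbour Photo starts Jul 11 12:30 → clear.
Old-Town Hike: ends Jul 11 08:30 at or before Harbour Photo starts Jul 11 12:30 → clear.
Gardens Photo: ends Jul 11 10:00 at or before Harbour Photo starts Jul 11 12:30 → clear.
Observatory Stop: starts Jul 11 12:00 before Harbour Photo ends Jul 11 16:30, and ends Jul 11 13:00 after Harbour Photo starts Jul 11 12:30 → overlap.
Bridge Visit: starts Jul 11 15:00 before Harbour Photo ends Jul 11 16:30, and ends Jul 11 16:00 after Harbour Photo starts Jul 11 12:30 → overlap.
Harbour Photo overlaps Observatory Stop, Bridge Visit.

Yes — it overlaps Bridge Visit, Observatory Stop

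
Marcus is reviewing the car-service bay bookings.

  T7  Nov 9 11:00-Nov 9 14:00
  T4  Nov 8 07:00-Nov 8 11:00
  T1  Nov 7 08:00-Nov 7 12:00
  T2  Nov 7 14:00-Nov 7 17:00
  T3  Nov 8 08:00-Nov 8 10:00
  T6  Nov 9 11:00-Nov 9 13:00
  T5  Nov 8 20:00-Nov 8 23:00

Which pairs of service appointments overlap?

Sorted by start: T1, T2, T4, T3, T5, T6, T7.
T2 starts after T1 ends — done with T1.
T4 starts after T2 ends — done with T2.
T3 starts before T4 ends → T4 and T3 overlap.
T5 starts after T4 ends — done with T4.
T5 starts after T3 ends — done with T3.
T6 starts after T5 ends — done with T5.
T7 starts before T6 ends → T6 and T7 overlap.

T3 & T4, T6 & T7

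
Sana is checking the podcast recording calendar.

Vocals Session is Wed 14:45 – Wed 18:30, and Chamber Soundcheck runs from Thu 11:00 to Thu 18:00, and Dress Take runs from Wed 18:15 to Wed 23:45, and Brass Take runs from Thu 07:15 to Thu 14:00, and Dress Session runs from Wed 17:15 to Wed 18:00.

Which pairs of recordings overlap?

Brass Take & Chamber Soundcheck, Dress Session & Vocals Session, Dress Take & Vocals Session

Two intervals overlap when each starts before the other ends.
Sorted by start: Vocals Session, Dress Session, Dress Take, Brass Take, Chamber Soundcheck.
Dress Session starts before Vocals Session ends → Vocals Session and Dress Session overlap.
Dress Take starts before Vocals Session ends → Vocals Session and Dress Take overlap.
Brass Take starts after Vocals Session ends, so nothing later overlaps Vocals Session either.
Dress Take starts after Dress Session ends, so nothing later overlaps Dress Session either.
Brass Take starts after Dress Take ends, so nothing later overlaps Dress Take either.
Chamber Soundcheck starts before Brass Take ends → Brass Take and Chamber Soundcheck overlap.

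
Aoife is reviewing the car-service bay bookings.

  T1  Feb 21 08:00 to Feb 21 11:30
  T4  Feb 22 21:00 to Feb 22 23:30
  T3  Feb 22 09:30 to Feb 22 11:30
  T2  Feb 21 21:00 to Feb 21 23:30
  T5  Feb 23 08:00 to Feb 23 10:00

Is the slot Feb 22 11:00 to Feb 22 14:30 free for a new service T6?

No — it overlaps T3

T1: ends Feb 21 11:30 at or before T6 starts Feb 22 11:00 → clear.
T2: ends Feb 21 23:30 at or before T6 starts Feb 22 11:00 → clear.
T3: starts Feb 22 09:30 before T6 ends Feb 22 14:30, and ends Feb 22 11:30 after T6 starts Feb 22 11:00 → overlap.
T4: starts Feb 22 21:00 at or after T6 ends Feb 22 14:30 → clear.
T5: starts Feb 23 08:00 at or after T6 ends Feb 22 14:30 → clear.
T6 overlaps T3.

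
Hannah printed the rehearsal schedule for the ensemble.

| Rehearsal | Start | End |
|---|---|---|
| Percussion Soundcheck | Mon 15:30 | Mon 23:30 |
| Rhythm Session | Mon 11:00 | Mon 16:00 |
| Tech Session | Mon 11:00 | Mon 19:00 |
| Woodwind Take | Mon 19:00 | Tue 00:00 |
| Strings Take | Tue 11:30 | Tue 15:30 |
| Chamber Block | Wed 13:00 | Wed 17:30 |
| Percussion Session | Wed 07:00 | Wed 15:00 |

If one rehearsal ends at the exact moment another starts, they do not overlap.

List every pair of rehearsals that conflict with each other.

Check each pair: they overlap iff neither finishes before the other starts.
Sorted by start: Rhythm Session, Tech Session, Percussion Soundcheck, Woodwind Take, Strings Take, Percussion Session, Chamber Block.
Tech Session starts before Rhythm Session ends → Rhythm Session and Tech Session overlap.
Percussion Soundcheck starts before Rhythm Session ends → Rhythm Session and Percussion Soundcheck overlap.
Woodwind Take starts after Rhythm Session ends, so nothing later overlaps Rhythm Session either.
Percussion Soundcheck starts before Tech Session ends → Tech Session and Percussion Soundcheck overlap.
Woodwind Take starts exactly when Tech Session ends (back-to-back, no overlap), so nothing later overlaps Tech Session either.
Woodwind Take starts before Percussion Soundcheck ends → Percussion Soundcheck and Woodwind Take overlap.
Strings Take starts after Percussion Soundcheck ends, so nothing later overlaps Percussion Soundcheck either.
Strings Take starts after Woodwind Take ends, so nothing later overlaps Woodwind Take either.
Percussion Session starts after Strings Take ends, so nothing later overlaps Strings Take either.
Chamber Block starts before Percussion Session ends → Percussion Session and Chamber Block overlap.

Chamber Block & Percussion Session, Percussion Soundcheck & Rhythm Session, Percussion Soundcheck & Tech Session, Percussion Soundcheck & Woodwind Take, Rhythm Session & Tech Session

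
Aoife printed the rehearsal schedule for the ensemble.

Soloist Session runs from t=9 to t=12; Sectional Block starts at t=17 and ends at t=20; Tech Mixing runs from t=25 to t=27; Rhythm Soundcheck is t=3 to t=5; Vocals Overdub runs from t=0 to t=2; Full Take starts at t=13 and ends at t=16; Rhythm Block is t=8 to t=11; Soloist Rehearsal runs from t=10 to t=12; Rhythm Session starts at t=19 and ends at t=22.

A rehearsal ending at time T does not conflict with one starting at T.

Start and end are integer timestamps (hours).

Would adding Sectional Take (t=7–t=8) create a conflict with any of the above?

Vocals Overdub: ends t=2 at or before Sectional Take starts t=7 → clear.
Rhythm Soundcheck: ends t=5 at or before Sectional Take starts t=7 → clear.
Rhythm Block: starts t=8 at or after Sectional Take ends t=8 → clear.
Soloist Session: starts t=9 at or after Sectional Take ends t=8 → clear.
Soloist Rehearsal: starts t=10 at or after Sectional Take ends t=8 → clear.
Full Take: starts t=13 at or after Sectional Take ends t=8 → clear.
Sectional Block: starts t=17 at or after Sectional Take ends t=8 → clear.
Rhythm Session: starts t=19 at or after Sectional Take ends t=8 → clear.
Tech Mixing: starts t=25 at or after Sectional Take ends t=8 → clear.

No — it doesn't clash with anything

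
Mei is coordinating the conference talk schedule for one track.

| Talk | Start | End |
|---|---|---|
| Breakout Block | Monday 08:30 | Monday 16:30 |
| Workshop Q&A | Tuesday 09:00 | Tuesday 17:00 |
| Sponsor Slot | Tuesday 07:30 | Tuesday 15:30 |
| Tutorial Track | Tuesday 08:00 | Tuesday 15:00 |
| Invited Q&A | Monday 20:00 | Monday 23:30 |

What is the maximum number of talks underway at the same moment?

Walk through starts and ends in time order (an end at T is processed before a start at T):
Monday 08:30 start Breakout Block → 1
Monday 16:30 end Breakout Block → 0
Monday 20:00 start Invited Q&A → 1
Monday 23:30 end Invited Q&A → 0
Tuesday 07:30 start Sponsor Slot → 1
Tuesday 08:00 start Tutorial Track → 2
Tuesday 09:00 start Workshop Q&A → 3
Tuesday 15:00 end Tutorial Track → 2
Tuesday 15:30 end Sponsor Slot → 1
Tuesday 17:00 end Workshop Q&A → 0
Peak is 3, at Tuesday 09:00 (Sponsor Slot, Tutorial Track, Workshop Q&A).

3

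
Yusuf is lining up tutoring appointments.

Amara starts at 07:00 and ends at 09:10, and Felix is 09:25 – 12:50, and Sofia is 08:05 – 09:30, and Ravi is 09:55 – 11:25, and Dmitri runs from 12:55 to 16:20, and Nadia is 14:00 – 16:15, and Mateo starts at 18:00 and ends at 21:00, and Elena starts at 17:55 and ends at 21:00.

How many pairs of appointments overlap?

5

Sorted by start: Amara, Sofia, Felix, Ravi, Dmitri, Nadia, Elena, Mateo.
Sofia starts before Amara ends → Amara and Sofia overlap.
Felix starts after Amara ends — done with Amara.
Felix starts before Sofia ends → Sofia and Felix overlap.
Ravi starts after Sofia ends — done with Sofia.
Ravi starts before Felix ends → Felix and Ravi overlap.
Dmitri starts after Felix ends — done with Felix.
Dmitri starts after Ravi ends — done with Ravi.
Nadia starts before Dmitri ends → Dmitri and Nadia overlap.
Elena starts after Dmitri ends — done with Dmitri.
Elena starts after Nadia ends — done with Nadia.
Mateo starts before Elena ends → Elena and Mateo overlap.
Overlapping pairs: Amara & Sofia, Dmitri & Nadia, Elena & Mateo, Felix & Ravi, Felix & Sofia — 5 in total.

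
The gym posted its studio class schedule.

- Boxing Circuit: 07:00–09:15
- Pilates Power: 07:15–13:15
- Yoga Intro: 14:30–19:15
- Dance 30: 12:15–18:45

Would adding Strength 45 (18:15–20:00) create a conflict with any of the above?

Boxing Circuit: ends 09:15 at or before Strength 45 starts 18:15 → clear.
Pilates Power: ends 13:15 at or before Strength 45 starts 18:15 → clear.
Dance 30: starts 12:15 before Strength 45 ends 20:00, and ends 18:45 after Strength 45 starts 18:15 → overlap.
Yoga Intro: starts 14:30 before Strength 45 ends 20:00, and ends 19:15 after Strength 45 starts 18:15 → overlap.
Strength 45 overlaps Yoga Intro, Dance 30.

Yes — it overlaps Dance 30, Yoga Intro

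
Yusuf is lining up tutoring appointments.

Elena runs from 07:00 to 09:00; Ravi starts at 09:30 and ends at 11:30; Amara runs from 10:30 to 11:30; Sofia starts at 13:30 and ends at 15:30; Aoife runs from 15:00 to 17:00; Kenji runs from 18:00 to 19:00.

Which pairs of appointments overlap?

Sorted by start: Elena, Ravi, Amara, Sofia, Aoife, Kenji.
Ravi starts after Elena ends, so nothing later overlaps Elena either.
Amara starts before Ravi ends → Ravi and Amara overlap.
Sofia starts after Ravi ends, so nothing later overlaps Ravi either.
Sofia starts after Amara ends, so nothing later overlaps Amara either.
Aoife starts before Sofia ends → Sofia and Aoife overlap.
Kenji starts after Sofia ends.
Kenji starts after Aoife ends.

Amara & Ravi, Aoife & Sofia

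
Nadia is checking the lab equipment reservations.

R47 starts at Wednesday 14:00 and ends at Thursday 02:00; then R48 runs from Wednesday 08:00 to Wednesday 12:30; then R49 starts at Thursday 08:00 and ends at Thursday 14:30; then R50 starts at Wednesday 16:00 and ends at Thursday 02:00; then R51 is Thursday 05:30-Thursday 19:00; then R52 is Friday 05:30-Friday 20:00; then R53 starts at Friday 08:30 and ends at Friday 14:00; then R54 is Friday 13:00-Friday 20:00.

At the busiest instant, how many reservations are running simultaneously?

3

Sweep the timeline, counting +1 at each start and −1 at each end (ends before starts at a tie):
Wednesday 08:00 start R48 → 1
Wednesday 12:30 end R48 → 0
Wednesday 14:00 start R47 → 1
Wednesday 16:00 start R50 → 2
Thursday 02:00 end R47 → 1
Thursday 02:00 end R50 → 0
Thursday 05:30 start R51 → 1
Thursday 08:00 start R49 → 2
Thursday 14:30 end R49 → 1
Thursday 19:00 end R51 → 0
Friday 05:30 start R52 → 1
Friday 08:30 start R53 → 2
Friday 13:00 start R54 → 3
Friday 14:00 end R53 → 2
Friday 20:00 end R52 → 1
Friday 20:00 end R54 → 0
Peak is 3, at Friday 13:00 (R52, R53, R54).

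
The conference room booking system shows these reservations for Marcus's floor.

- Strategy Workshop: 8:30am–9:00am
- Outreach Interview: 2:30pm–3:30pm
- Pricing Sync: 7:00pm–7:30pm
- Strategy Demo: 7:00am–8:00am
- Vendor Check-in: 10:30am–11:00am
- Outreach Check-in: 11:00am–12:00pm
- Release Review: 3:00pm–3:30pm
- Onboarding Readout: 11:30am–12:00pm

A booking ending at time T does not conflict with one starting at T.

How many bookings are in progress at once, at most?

2

Walk through starts and ends in time order (an end at T is processed before a start at T):
7:00am start Strategy Demo → 1
8:00am end Strategy Demo → 0
8:30am start Strategy Workshop → 1
9:00am end Strategy Workshop → 0
10:30am start Vendor Check-in → 1
11:00am end Vendor Check-in → 0
11:00am start Outreach Check-in → 1
11:30am start Onboarding Readout → 2
12:00pm end Onboarding Readout → 1
12:00pm end Outreach Check-in → 0
2:30pm start Outreach Interview → 1
3:00pm start Release Review → 2
3:30pm end Outreach Interview → 1
3:30pm end Release Review → 0
7:00pm start Pricing Sync → 1
7:30pm end Pricing Sync → 0
Peak is 2, at 11:30am (Onboarding Readout, Outreach Check-in).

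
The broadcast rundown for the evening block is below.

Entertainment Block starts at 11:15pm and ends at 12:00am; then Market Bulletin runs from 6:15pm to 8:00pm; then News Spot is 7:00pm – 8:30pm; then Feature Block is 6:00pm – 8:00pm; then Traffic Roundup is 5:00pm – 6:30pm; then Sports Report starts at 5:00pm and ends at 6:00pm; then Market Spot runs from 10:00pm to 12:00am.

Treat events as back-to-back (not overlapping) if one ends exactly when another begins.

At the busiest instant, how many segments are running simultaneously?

Sweep the timeline, counting +1 at each start and −1 at each end (ends before starts at a tie):
5:00pm start Sports Report → 1
5:00pm start Traffic Roundup → 2
6:00pm end Sports Report → 1
6:00pm start Feature Block → 2
6:15pm start Market Bulletin → 3
6:30pm end Traffic Roundup → 2
7:00pm start News Spot → 3
8:00pm end Feature Block → 2
8:00pm end Market Bulletin → 1
8:30pm end News Spot → 0
10:00pm start Market Spot → 1
11:15pm start Entertainment Block → 2
12:00am end Entertainment Block → 1
12:00am end Market Spot → 0
Peak is 3, at 6:15pm (Feature Block, Market Bulletin, Traffic Roundup).

3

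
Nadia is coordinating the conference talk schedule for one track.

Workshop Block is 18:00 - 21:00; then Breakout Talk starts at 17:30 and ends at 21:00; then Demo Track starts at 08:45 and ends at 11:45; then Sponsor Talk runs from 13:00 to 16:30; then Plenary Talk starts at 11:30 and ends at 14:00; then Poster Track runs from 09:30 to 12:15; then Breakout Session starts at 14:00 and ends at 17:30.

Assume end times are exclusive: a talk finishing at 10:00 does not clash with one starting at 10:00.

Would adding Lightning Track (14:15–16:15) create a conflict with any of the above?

Demo Track: ends 11:45 at or before Lightning Track starts 14:15 → clear.
Poster Track: ends 12:15 at or before Lightning Track starts 14:15 → clear.
Plenary Talk: ends 14:00 at or before Lightning Track starts 14:15 → clear.
Sponsor Talk: starts 13:00 before Lightning Track ends 16:15, and ends 16:30 after Lightning Track starts 14:15 → overlap.
Breakout Session: starts 14:00 before Lightning Track ends 16:15, and ends 17:30 after Lightning Track starts 14:15 → overlap.
Breakout Talk: starts 17:30 at or after Lightning Track ends 16:15 → clear.
Workshop Block: starts 18:00 at or after Lightning Track ends 16:15 → clear.
Lightning Track overlaps Breakout Session, Sponsor Talk.

Yes — it overlaps Breakout Session, Sponsor Talk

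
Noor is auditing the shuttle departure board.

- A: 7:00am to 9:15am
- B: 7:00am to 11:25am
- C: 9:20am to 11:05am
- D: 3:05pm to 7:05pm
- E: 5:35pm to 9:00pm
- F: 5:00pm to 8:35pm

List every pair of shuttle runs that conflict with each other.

Sorted by start: A, B, C, D, F, E.
B starts before A ends → A and B overlap.
C starts after A ends — done with A.
C starts before B ends → B and C overlap.
D starts after B ends — done with B.
D starts after C ends — done with C.
F starts before D ends → D and F overlap.
E starts before D ends → D and E overlap.
E starts before F ends → F and E overlap.

A & B, B & C, D & E, D & F, E & F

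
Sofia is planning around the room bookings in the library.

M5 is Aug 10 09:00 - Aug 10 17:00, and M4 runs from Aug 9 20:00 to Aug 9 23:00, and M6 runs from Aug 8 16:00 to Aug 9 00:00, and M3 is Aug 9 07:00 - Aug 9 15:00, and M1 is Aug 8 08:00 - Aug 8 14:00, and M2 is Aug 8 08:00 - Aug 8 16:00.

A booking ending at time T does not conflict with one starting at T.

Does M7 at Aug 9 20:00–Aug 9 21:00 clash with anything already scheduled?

Yes — it overlaps M4

M1: ends Aug 8 14:00 at or before M7 starts Aug 9 20:00 → clear.
M2: ends Aug 8 16:00 at or before M7 starts Aug 9 20:00 → clear.
M6: ends Aug 9 00:00 at or before M7 starts Aug 9 20:00 → clear.
M3: ends Aug 9 15:00 at or before M7 starts Aug 9 20:00 → clear.
M4: starts Aug 9 20:00 before M7 ends Aug 9 21:00, and ends Aug 9 23:00 after M7 starts Aug 9 20:00 → overlap.
M5: starts Aug 10 09:00 at or after M7 ends Aug 9 21:00 → clear.
M7 overlaps M4.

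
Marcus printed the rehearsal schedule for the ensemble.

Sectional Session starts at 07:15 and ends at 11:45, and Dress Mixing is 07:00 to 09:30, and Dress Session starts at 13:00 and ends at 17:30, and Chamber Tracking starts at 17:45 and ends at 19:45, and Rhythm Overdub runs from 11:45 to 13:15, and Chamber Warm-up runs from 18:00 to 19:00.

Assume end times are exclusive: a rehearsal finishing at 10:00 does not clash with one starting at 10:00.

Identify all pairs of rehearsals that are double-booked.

Sorted by start: Dress Mixing, Sectional Session, Rhythm Overdub, Dress Session, Chamber Tracking, Chamber Warm-up.
Sectional Session starts before Dress Mixing ends → Dress Mixing and Sectional Session overlap.
Rhythm Overdub starts after Dress Mixing ends — done with Dress Mixing.
Rhythm Overdub starts exactly when Sectional Session ends (back-to-back, no overlap) — done with Sectional Session.
Dress Session starts before Rhythm Overdub ends → Rhythm Overdub and Dress Session overlap.
Chamber Tracking starts after Rhythm Overdub ends — done with Rhythm Overdub.
Chamber Tracking starts after Dress Session ends — done with Dress Session.
Chamber Warm-up starts before Chamber Tracking ends → Chamber Tracking and Chamber Warm-up overlap.

Chamber Tracking & Chamber Warm-up, Dress Mixing & Sectional Session, Dress Session & Rhythm Overdub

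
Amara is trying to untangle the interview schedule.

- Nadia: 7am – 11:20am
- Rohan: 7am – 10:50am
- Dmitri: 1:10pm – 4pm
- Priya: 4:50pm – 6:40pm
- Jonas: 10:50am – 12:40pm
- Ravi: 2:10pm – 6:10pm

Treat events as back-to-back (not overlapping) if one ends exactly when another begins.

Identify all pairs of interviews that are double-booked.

Sorted by start: Nadia, Rohan, Jonas, Dmitri, Ravi, Priya.
Rohan starts before Nadia ends → Nadia and Rohan overlap.
Jonas starts before Nadia ends → Nadia and Jonas overlap.
Dmitri starts after Nadia ends; Nadia is clear from here.
Jonas starts exactly when Rohan ends (back-to-back, no overlap); Rohan is clear from here.
Dmitri starts after Jonas ends; Jonas is clear from here.
Ravi starts before Dmitri ends → Dmitri and Ravi overlap.
Priya starts after Dmitri ends.
Priya starts before Ravi ends → Ravi and Priya overlap.

Dmitri & Ravi, Jonas & Nadia, Nadia & Rohan, Priya & Ravi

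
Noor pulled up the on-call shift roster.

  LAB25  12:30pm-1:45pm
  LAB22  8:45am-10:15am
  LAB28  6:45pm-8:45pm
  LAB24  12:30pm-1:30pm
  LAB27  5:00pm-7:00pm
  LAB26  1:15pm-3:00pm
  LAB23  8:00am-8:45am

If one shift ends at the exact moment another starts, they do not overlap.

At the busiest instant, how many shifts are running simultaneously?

Walk through starts and ends in time order (an end at T is processed before a start at T):
8:00am start LAB23 → 1
8:45am end LAB23 → 0
8:45am start LAB22 → 1
10:15am end LAB22 → 0
12:30pm start LAB24 → 1
12:30pm start LAB25 → 2
1:15pm start LAB26 → 3
1:30pm end LAB24 → 2
1:45pm end LAB25 → 1
3:00pm end LAB26 → 0
5:00pm start LAB27 → 1
6:45pm start LAB28 → 2
7:00pm end LAB27 → 1
8:45pm end LAB28 → 0
Peak is 3, at 1:15pm (LAB24, LAB25, LAB26).

3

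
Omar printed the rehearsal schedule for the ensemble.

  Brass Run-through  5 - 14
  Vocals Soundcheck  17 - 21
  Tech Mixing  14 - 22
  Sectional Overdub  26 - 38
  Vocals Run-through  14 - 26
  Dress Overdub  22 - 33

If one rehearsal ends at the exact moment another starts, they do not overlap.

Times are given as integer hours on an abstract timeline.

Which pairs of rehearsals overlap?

Check each pair: they overlap iff neither finishes before the other starts.
Sorted by start: Brass Run-through, Vocals Run-through, Tech Mixing, Vocals Soundcheck, Dress Overdub, Sectional Overdub.
Vocals Run-through starts exactly when Brass Run-through ends (back-to-back, no overlap), so nothing later overlaps Brass Run-through either.
Tech Mixing starts before Vocals Run-through ends → Vocals Run-through and Tech Mixing overlap.
Vocals Soundcheck starts before Vocals Run-through ends → Vocals Run-through and Vocals Soundcheck overlap.
Dress Overdub starts before Vocals Run-through ends → Vocals Run-through and Dress Overdub overlap.
Sectional Overdub starts exactly when Vocals Run-through ends (back-to-back, no overlap).
Vocals Soundcheck starts before Tech Mixing ends → Tech Mixing and Vocals Soundcheck overlap.
Dress Overdub starts exactly when Tech Mixing ends (back-to-back, no overlap), so nothing later overlaps Tech Mixing either.
Dress Overdub starts after Vocals Soundcheck ends, so nothing later overlaps Vocals Soundcheck either.
Sectional Overdub starts before Dress Overdub ends → Dress Overdub and Sectional Overdub overlap.

Dress Overdub & Sectional Overdub, Dress Overdub & Vocals Run-through, Tech Mixing & Vocals Run-through, Tech Mixing & Vocals Soundcheck, Vocals Run-through & Vocals Soundcheck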